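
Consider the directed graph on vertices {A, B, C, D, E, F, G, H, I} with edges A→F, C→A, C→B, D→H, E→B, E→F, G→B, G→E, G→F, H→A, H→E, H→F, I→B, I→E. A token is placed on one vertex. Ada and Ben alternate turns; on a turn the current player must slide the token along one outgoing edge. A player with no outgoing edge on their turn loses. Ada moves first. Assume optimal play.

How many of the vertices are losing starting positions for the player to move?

Use the standard recursion: the mover loses at a terminal position; elsewhere, the mover wins exactly when some move hands the opponent an L position.
Every edge goes from a vertex to one that appears earlier in the order F, B, E, G, A, I, C, H, D, so processing vertices in that order labels each vertex after all of its successors.
F: no outgoing edge → L
B: no outgoing edge → L
E: W (go to B, an L position)
G: W (go to B, an L position)
A: W (go to F, an L position)
I: W (go to B, an L position)
C: W (go to B, an L position)
H: W (go to F, an L position)
D: L (sole option H(W) is W)
The L vertices are B, D, F; that is 3 in all.

3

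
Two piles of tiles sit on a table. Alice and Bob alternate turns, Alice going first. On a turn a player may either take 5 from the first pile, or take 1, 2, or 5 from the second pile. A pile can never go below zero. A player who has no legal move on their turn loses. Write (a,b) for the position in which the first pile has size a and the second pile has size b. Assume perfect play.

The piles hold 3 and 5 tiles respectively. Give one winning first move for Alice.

Move to (3,3).

Compute win/loss labels from the base case upward. A position with no move is L. Any other position is W if it can reach an L in one move, else L.
No move ever increases a pile, so every position that can arise here has a ≤ 3 and b ≤ 5; it is enough to label the cells with 0 ≤ a ≤ 3 and 0 ≤ b ≤ 5.
Every move lowers a or b (never raises either), so fill the grid row by row in increasing a, and left to right within a row: each cell's successors are then already labelled.
      b=0  b=1  b=2  b=3  b=4  b=5
a=0:    L    W    W    L    W    W
a=1:    L    W    W    L    W    W
a=2:    L    W    W    L    W    W
a=3:    L    W    W    L    W    W
Cells with no legal move (terminal, hence L): (0,0), (1,0), (2,0), (3,0).
The remaining L cells, each justified by listing all of its moves:
(0,3): →(0,2)(W), (0,1)(W) — all W, so L
(1,3): →(1,2)(W), (1,1)(W) — all W, so L
(2,3): →(2,2)(W), (2,1)(W) — all W, so L
(3,3): →(3,2)(W), (3,1)(W) — all W, so L
Every other cell has at least one move into one of the L cells above, so it is W.
From (3,5), the L positions reachable in one move are: (3,3), (3,0). Any move reaching one of these is winning.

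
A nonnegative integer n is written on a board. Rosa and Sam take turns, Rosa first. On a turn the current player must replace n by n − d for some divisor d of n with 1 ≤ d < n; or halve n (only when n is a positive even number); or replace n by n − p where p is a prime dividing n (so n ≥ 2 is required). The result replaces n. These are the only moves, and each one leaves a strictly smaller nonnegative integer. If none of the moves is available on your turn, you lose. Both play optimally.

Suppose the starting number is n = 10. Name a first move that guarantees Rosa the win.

Move to 9.

Classify positions by backward induction: terminal positions (no move available) are L. From any other position, the mover wins iff some move reaches an L.
n=0: no move → L
n=1: no move → L
n=2: →0(L), so W
n=3: →0(L), so W
n=4: →2(W), 3(W) — all W, so L
n=5: →0(L), so W
n=6: →4(L), so W
n=7: →0(L), so W
n=8: →4(L), so W
n=9: →6(W), 8(W) — all W, so L
n=10: →9(L), so W
From 10, the L positions reachable in one move are: 9.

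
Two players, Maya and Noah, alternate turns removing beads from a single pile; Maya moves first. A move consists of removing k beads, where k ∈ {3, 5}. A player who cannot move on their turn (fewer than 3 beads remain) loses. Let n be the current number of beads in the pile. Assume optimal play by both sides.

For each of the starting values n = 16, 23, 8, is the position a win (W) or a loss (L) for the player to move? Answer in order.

16: L, 23: W, 8: L

Classify positions by backward induction: terminal positions (no move available) are L. From any other position, the mover wins iff some move reaches an L.
n=0: no move → L
n=1: no move → L
n=2: no move → L
n=3: →0(L), so W
n=4: →1(L), so W
n=5: →2(L), so W
n=6: →1(L), so W
n=7: →2(L), so W
n=8: →5(W), 3(W) — all W, so L
n=9: →6(W), 4(W) — all W, so L
n=10: →7(W), 5(W) — all W, so L
n=11: →8(L), so W
n=12: →9(L), so W
n=13: →10(L), so W
n=14: →9(L), so W
n=15: →10(L), so W
n=16: →13(W), 11(W) — all W, so L
n=17: →14(W), 12(W) — all W, so L
n=18: →15(W), 13(W) — all W, so L
n=19: →16(L), so W
n=20: →17(L), so W
n=21: →18(L), so W
n=22: →17(L), so W
n=23: →18(L), so W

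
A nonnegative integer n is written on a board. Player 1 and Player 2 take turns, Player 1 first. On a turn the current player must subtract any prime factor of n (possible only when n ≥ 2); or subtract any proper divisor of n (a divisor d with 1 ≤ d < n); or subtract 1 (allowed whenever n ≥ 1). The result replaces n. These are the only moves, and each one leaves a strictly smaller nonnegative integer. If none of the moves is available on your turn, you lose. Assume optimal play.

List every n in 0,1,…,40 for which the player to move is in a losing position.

0, 4, 9, 14, 20, 26, 32, 35, 38

Classify positions by backward induction: terminal positions (no move available) are L. From any other position, the mover wins iff some move reaches an L.
n=0: no move → L
n=1: →0(L), so W
n=2: →0(L), so W
n=3: →0(L), so W
n=4: →2(W), 3(W) — all W, so L
n=5: →0(L), so W
n=6: →4(L), so W
n=7: →0(L), so W
n=8: →4(L), so W
n=9: →6(W), 8(W) — all W, so L
n=10: →9(L), so W
n=11: →0(L), so W
n=12: →9(L), so W
n=13: →0(L), so W
n=14: →7(W), 12(W), 13(W) — all W, so L
n=15: →14(L), so W
n=16: →14(L), so W
n=17: →0(L), so W
n=18: →9(L), so W
n=19: →0(L), so W
n=20: →10(W), 15(W), 16(W), 18(W), 19(W) — all W, so L
n=21: →14(L), so W
n=22: →20(L), so W
n=23: →0(L), so W
n=24: →20(L), so W
n=25: →20(L), so W
n=26: →13(W), 24(W), 25(W) — all W, so L
n=27: →26(L), so W
n=28: →14(L), so W
n=29: →0(L), so W
n=30: →20(L), so W
n=31: →0(L), so W
n=32: →16(W), 24(W), 28(W), 30(W), 31(W) — all W, so L
n=33: →32(L), so W
n=34: →32(L), so W
n=35: →28(W), 30(W), 34(W) — all W, so L
n=36: →32(L), so W
n=37: →0(L), so W
n=38: →19(W), 36(W), 37(W) — all W, so L
n=39: →26(L), so W
n=40: →20(L), so W
The losing starting values of n are exactly the entries labelled L in this table (9 of them).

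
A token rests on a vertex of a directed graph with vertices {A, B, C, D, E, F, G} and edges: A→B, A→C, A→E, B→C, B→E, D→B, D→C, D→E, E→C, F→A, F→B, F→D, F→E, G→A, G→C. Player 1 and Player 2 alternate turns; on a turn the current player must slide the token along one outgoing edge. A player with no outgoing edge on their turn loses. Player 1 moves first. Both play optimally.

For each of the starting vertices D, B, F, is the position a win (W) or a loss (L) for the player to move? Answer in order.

Work bottom-up. With no move the player to move loses. Otherwise the position is W if at least one move leads to an L position for the opponent, and L if every move leads to a W.
Every edge goes from a vertex to one that appears earlier in the order C, E, B, A, D, F, G, so processing vertices in that order labels each vertex after all of its successors.
C: no outgoing edge → L
E: →C(L), so W
B: →C(L), so W
A: →C(L), so W
D: →C(L), so W
F: →D(W), A(W), B(W), E(W) — all W, so L
G: →C(L), so W

D: W, B: W, F: L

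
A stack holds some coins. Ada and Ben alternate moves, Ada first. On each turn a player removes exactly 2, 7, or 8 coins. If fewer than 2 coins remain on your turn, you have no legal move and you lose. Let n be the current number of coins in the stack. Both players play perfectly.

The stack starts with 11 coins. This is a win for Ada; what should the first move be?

Label each position W (a win for the player to move) or L (a loss). A position with no legal move is L; any other position is W exactly when some move reaches an L, and L when every move reaches a W.
n=0: no move → L
n=1: no move → L
n=2: →0(L), so W
n=3: →1(L), so W
n=4: →2(W) only, which is W, so L
n=5: →3(W) only, which is W, so L
n=6: →4(L), so W
n=7: →5(L), so W
n=8: →1(L), so W
n=9: →1(L), so W
n=10: →8(W), 3(W), 2(W) — all W, so L
n=11: →4(L), so W
From 11, the L positions reachable in one move are: 4.

Remove 7, leaving 4.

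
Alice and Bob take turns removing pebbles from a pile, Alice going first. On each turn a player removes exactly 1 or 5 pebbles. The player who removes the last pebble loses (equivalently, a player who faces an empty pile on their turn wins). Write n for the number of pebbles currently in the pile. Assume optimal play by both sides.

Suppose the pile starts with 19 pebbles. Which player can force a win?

Bob wins.

Label each position W (a win for the player to move) or L (a loss). A position with no legal move is W; any other position is W exactly when some move reaches an L, and L when every move reaches a W.
n=0: no move; the opponent has just taken the last pebble and therefore loses → W
n=1: only reaches 0(W), which is W → L
n=2: reaches L-position 1 → W
n=3: only reaches 2(W), which is W → L
n=4: reaches L-position 3 → W
n=5: only reaches 4(W), 0(W), all W → L
n=6: reaches L-position 5 → W
n=7: only reaches 6(W), 2(W), all W → L
n=8: reaches L-position 7 → W
n=9: only reaches 8(W), 4(W), all W → L
n=10: reaches L-position 9 → W
n=11: only reaches 10(W), 6(W), all W → L
n=12: reaches L-position 11 → W
n=13: only reaches 12(W), 8(W), all W → L
n=14: reaches L-position 13 → W
n=15: only reaches 14(W), 10(W), all W → L
n=16: reaches L-position 15 → W
n=17: only reaches 16(W), 12(W), all W → L
n=18: reaches L-position 17 → W
n=19: only reaches 18(W), 14(W), all W → L
The starting position 19 is L: whatever Alice does, the opponent receives a W position.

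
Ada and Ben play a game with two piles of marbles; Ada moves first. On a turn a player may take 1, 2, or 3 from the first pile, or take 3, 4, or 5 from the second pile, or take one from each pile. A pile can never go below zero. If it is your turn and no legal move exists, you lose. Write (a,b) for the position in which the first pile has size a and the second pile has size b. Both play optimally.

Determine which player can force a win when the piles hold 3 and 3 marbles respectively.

Classify positions by backward induction: terminal positions (no move available) are L. From any other position, the mover wins iff some move reaches an L.
No move ever increases a pile, so every position that can arise here has a ≤ 3 and b ≤ 3; it is enough to label the cells with 0 ≤ a ≤ 3 and 0 ≤ b ≤ 3.
Every move lowers a or b (never raises either), so fill the grid row by row in increasing a, and left to right within a row: each cell's successors are then already labelled.
      b=0  b=1  b=2  b=3
a=0:    L    L    L    W
a=1:    W    W    W    W
a=2:    W    W    W    L
a=3:    W    W    W    W
Cells with no legal move (terminal, hence L): (0,0), (0,1), (0,2).
The remaining L cells, each justified by listing all of its moves:
(2,3): →(1,3)(W), (0,3)(W), (2,0)(W), (1,2)(W) — all W, so L
Every other cell has at least one move into one of the L cells above, so it is W.
The starting position (3,3) is W: Ada should move to (2,3), handing over an L position.

Ada wins.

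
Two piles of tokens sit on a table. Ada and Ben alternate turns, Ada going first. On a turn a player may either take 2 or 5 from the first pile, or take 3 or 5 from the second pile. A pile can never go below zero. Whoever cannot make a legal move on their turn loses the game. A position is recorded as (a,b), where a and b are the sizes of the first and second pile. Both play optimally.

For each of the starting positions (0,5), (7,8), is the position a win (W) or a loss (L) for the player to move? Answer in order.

Build the W/L table. Terminal = L. A non-terminal position is W if it has a move to some L; otherwise it is L.
No move ever increases a pile, so every position that can arise here has a ≤ 7 and b ≤ 8; it is enough to label the cells with 0 ≤ a ≤ 7 and 0 ≤ b ≤ 8.
Every move lowers a or b (never raises either), so fill the grid row by row in increasing a, and left to right within a row: each cell's successors are then already labelled.
      b=0  b=1  b=2  b=3  b=4  b=5  b=6  b=7  b=8
a=0:    L    L    L    W    W    W    W    W    L
a=1:    L    L    L    W    W    W    W    W    L
a=2:    W    W    W    L    L    L    W    W    W
a=3:    W    W    W    L    L    L    W    W    W
a=4:    L    L    L    W    W    W    W    W    L
a=5:    W    W    W    W    W    W    L    L    W
a=6:    W    W    W    L    L    L    W    W    W
a=7:    L    L    L    W    W    W    W    W    L
Cells with no legal move (terminal, hence L): (0,0), (0,1), (0,2), (1,0), (1,1), (1,2).
The remaining L cells, each justified by listing all of its moves:
(0,8): →(0,5)(W), (0,3)(W) — all W, so L
(1,8): →(1,5)(W), (1,3)(W) — all W, so L
(2,3): →(0,3)(W), (2,0)(W) — all W, so L
(2,4): →(0,4)(W), (2,1)(W) — all W, so L
(2,5): →(0,5)(W), (2,2)(W), (2,0)(W) — all W, so L
(3,3): →(1,3)(W), (3,0)(W) — all W, so L
(3,4): →(1,4)(W), (3,1)(W) — all W, so L
(3,5): →(1,5)(W), (3,2)(W), (3,0)(W) — all W, so L
(4,0): →(2,0)(W) only, which is W, so L
(4,1): →(2,1)(W) only, which is W, so L
(4,2): →(2,2)(W) only, which is W, so L
(4,8): →(2,8)(W), (4,5)(W), (4,3)(W) — all W, so L
(5,6): →(3,6)(W), (0,6)(W), (5,3)(W), (5,1)(W) — all W, so L
(5,7): →(3,7)(W), (0,7)(W), (5,4)(W), (5,2)(W) — all W, so L
(6,3): →(4,3)(W), (1,3)(W), (6,0)(W) — all W, so L
(6,4): →(4,4)(W), (1,4)(W), (6,1)(W) — all W, so L
(6,5): →(4,5)(W), (1,5)(W), (6,2)(W), (6,0)(W) — all W, so L
(7,0): →(5,0)(W), (2,0)(W) — all W, so L
(7,1): →(5,1)(W), (2,1)(W) — all W, so L
(7,2): →(5,2)(W), (2,2)(W) — all W, so L
(7,8): →(5,8)(W), (2,8)(W), (7,5)(W), (7,3)(W) — all W, so L
Every other cell has at least one move into one of the L cells above, so it is W.
(0,5): the move to (0,2) reaches an L cell, so W
(7,8): one of the L cells justified above, so L

(0,5): W, (7,8): L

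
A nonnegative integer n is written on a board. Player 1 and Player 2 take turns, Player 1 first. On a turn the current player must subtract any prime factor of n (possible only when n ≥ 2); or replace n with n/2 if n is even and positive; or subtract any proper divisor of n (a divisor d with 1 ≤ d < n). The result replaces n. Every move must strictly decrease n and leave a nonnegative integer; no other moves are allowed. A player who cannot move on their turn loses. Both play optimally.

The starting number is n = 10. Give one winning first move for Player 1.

Build the W/L table. Terminal = L. A non-terminal position is W if it has a move to some L; otherwise it is L.
n=0: no move → L
n=1: no move → L
n=2: reaches L-position 0 → W
n=3: reaches L-position 0 → W
n=4: only reaches 2(W), 3(W), all W → L
n=5: reaches L-position 0 → W
n=6: reaches L-position 4 → W
n=7: reaches L-position 0 → W
n=8: reaches L-position 4 → W
n=9: only reaches 6(W), 8(W), all W → L
n=10: reaches L-position 9 → W
From 10, the L positions reachable in one move are: 9.

Move to 9.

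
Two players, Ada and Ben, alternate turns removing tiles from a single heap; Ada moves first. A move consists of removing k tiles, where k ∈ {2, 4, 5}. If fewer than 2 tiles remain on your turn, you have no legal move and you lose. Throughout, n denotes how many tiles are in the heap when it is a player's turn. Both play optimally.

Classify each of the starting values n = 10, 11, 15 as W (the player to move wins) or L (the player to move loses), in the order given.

10: W, 11: W, 15: L

Work bottom-up. With no move the player to move loses. Otherwise the position is W if at least one move leads to an L position for the opponent, and L if every move leads to a W.
n=0: no move → L
n=1: no move → L
n=2: can move to 0, which is L ⇒ W
n=3: can move to 1, which is L ⇒ W
n=4: can move to 0, which is L ⇒ W
n=5: can move to 1, which is L ⇒ W
n=6: can move to 1, which is L ⇒ W
n=7: moves to 5(W), 3(W), 2(W); every one is W ⇒ L
n=8: moves to 6(W), 4(W), 3(W); every one is W ⇒ L
n=9: can move to 7, which is L ⇒ W
n=10: can move to 8, which is L ⇒ W
n=11: can move to 7, which is L ⇒ W
n=12: can move to 8, which is L ⇒ W
n=13: can move to 8, which is L ⇒ W
n=14: moves to 12(W), 10(W), 9(W); every one is W ⇒ L
n=15: moves to 13(W), 11(W), 10(W); every one is W ⇒ L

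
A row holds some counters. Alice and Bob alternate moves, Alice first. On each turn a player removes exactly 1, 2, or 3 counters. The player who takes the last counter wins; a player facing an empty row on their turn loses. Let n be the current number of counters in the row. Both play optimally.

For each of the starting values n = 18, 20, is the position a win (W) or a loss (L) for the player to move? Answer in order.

18: W, 20: L

Positions with no move are L. A position that does have a move is losing for the player to move precisely when every available move leads to a winning position for the opponent. Fill in the labels:
n=0: no move → L
n=1: W (go to 0, an L position)
n=2: W (go to 0, an L position)
n=3: W (go to 0, an L position)
n=4: L (options 3(W), 2(W), 1(W) are all W)
n=5: W (go to 4, an L position)
n=6: W (go to 4, an L position)
n=7: W (go to 4, an L position)
n=8: L (options 7(W), 6(W), 5(W) are all W)
n=9: W (go to 8, an L position)
n=10: W (go to 8, an L position)
n=11: W (go to 8, an L position)
n=12: L (options 11(W), 10(W), 9(W) are all W)
n=13: W (go to 12, an L position)
n=14: W (go to 12, an L position)
n=15: W (go to 12, an L position)
n=16: L (options 15(W), 14(W), 13(W) are all W)
n=17: W (go to 16, an L position)
n=18: W (go to 16, an L position)
n=19: W (go to 16, an L position)
n=20: L (options 19(W), 18(W), 17(W) are all W)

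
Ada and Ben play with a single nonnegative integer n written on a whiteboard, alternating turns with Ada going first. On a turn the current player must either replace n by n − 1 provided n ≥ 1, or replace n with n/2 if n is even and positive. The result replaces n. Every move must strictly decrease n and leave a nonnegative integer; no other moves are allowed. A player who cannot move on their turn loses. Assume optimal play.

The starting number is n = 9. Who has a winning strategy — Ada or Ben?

Classify positions by backward induction: terminal positions (no move available) are L. From any other position, the mover wins iff some move reaches an L.
n=0: no move → L
n=1: can move to 0, which is L ⇒ W
n=2: the only move is to 1(W), a W ⇒ L
n=3: can move to 2, which is L ⇒ W
n=4: can move to 2, which is L ⇒ W
n=5: the only move is to 4(W), a W ⇒ L
n=6: can move to 5, which is L ⇒ W
n=7: the only move is to 6(W), a W ⇒ L
n=8: can move to 7, which is L ⇒ W
n=9: the only move is to 8(W), a W ⇒ L
The starting position 9 is L: whatever Ada does, the opponent receives a W position.

Ben wins.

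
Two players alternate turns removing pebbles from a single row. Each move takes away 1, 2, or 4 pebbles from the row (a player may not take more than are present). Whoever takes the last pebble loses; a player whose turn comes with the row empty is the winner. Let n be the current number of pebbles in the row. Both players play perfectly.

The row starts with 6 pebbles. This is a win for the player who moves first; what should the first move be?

Remove 2, leaving 4.

Compute win/loss labels from the base case upward. A position with no move is W. Any other position is W if it can reach an L in one move, else L.
n=0: no move; the opponent has just taken the last pebble and therefore loses → W
n=1: the only move is to 0(W), a W ⇒ L
n=2: can move to 1, which is L ⇒ W
n=3: can move to 1, which is L ⇒ W
n=4: moves to 3(W), 2(W), 0(W); every one is W ⇒ L
n=5: can move to 4, which is L ⇒ W
n=6: can move to 4, which is L ⇒ W
From 6, the L positions reachable in one move are: 4.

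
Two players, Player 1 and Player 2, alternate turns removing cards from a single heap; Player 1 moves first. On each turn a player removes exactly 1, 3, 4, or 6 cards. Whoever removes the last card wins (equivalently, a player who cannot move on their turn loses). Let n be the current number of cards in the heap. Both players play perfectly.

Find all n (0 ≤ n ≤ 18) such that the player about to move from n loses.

0, 2, 7, 9, 14, 16

Label each position W (a win for the player to move) or L (a loss). A position with no legal move is L; any other position is W exactly when some move reaches an L, and L when every move reaches a W.
n=0: no move → L
n=1: can move to 0, which is L ⇒ W
n=2: the only move is to 1(W), a W ⇒ L
n=3: can move to 2, which is L ⇒ W
n=4: can move to 0, which is L ⇒ W
n=5: can move to 2, which is L ⇒ W
n=6: can move to 2, which is L ⇒ W
n=7: moves to 6(W), 4(W), 3(W), 1(W); every one is W ⇒ L
n=8: can move to 7, which is L ⇒ W
n=9: moves to 8(W), 6(W), 5(W), 3(W); every one is W ⇒ L
n=10: can move to 9, which is L ⇒ W
n=11: can move to 7, which is L ⇒ W
n=12: can move to 9, which is L ⇒ W
n=13: can move to 9, which is L ⇒ W
n=14: moves to 13(W), 11(W), 10(W), 8(W); every one is W ⇒ L
n=15: can move to 14, which is L ⇒ W
n=16: moves to 15(W), 13(W), 12(W), 10(W); every one is W ⇒ L
n=17: can move to 16, which is L ⇒ W
n=18: can move to 14, which is L ⇒ W
Reading off the rows marked L gives the requested list; there are 6 such values of n.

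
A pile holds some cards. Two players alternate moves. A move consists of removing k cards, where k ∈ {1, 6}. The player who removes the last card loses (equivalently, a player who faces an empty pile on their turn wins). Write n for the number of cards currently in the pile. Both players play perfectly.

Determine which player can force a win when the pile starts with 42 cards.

Classify positions by backward induction: terminal positions (no move available) are W. From any other position, the mover wins iff some move reaches an L.
n=0: no move; the opponent has just taken the last card and therefore loses → W
n=1: the only move is to 0(W), a W ⇒ L
n=2: can move to 1, which is L ⇒ W
n=3: the only move is to 2(W), a W ⇒ L
n=4: can move to 3, which is L ⇒ W
n=5: the only move is to 4(W), a W ⇒ L
n=6: can move to 5, which is L ⇒ W
n=7: can move to 1, which is L ⇒ W
n=8: moves to 7(W), 2(W); every one is W ⇒ L
n=9: can move to 8, which is L ⇒ W
n=10: moves to 9(W), 4(W); every one is W ⇒ L
n=11: can move to 10, which is L ⇒ W
n=12: moves to 11(W), 6(W); every one is W ⇒ L
n=13: can move to 12, which is L ⇒ W
n=14: can move to 8, which is L ⇒ W
n=15: moves to 14(W), 9(W); every one is W ⇒ L
n=16: can move to 15, which is L ⇒ W
n=17: moves to 16(W), 11(W); every one is W ⇒ L
n=18: can move to 17, which is L ⇒ W
n=19: moves to 18(W), 13(W); every one is W ⇒ L
n=20: can move to 19, which is L ⇒ W
n=21: can move to 15, which is L ⇒ W
n=22: moves to 21(W), 16(W); every one is W ⇒ L
n=23: can move to 22, which is L ⇒ W
n=24: moves to 23(W), 18(W); every one is W ⇒ L
n=25: can move to 24, which is L ⇒ W
n=26: moves to 25(W), 20(W); every one is W ⇒ L
n=27: can move to 26, which is L ⇒ W
n=28: can move to 22, which is L ⇒ W
n=29: moves to 28(W), 23(W); every one is W ⇒ L
n=30: can move to 29, which is L ⇒ W
n=31: moves to 30(W), 25(W); every one is W ⇒ L
n=32: can move to 31, which is L ⇒ W
n=33: moves to 32(W), 27(W); every one is W ⇒ L
n=34: can move to 33, which is L ⇒ W
n=35: can move to 29, which is L ⇒ W
n=36: moves to 35(W), 30(W); every one is W ⇒ L
n=37: can move to 36, which is L ⇒ W
n=38: moves to 37(W), 32(W); every one is W ⇒ L
n=39: can move to 38, which is L ⇒ W
n=40: moves to 39(W), 34(W); every one is W ⇒ L
n=41: can move to 40, which is L ⇒ W
n=42: can move to 36, which is L ⇒ W
The starting position 42 is W: the player to move should remove 6, leaving 36, handing over an L position.

The first player wins.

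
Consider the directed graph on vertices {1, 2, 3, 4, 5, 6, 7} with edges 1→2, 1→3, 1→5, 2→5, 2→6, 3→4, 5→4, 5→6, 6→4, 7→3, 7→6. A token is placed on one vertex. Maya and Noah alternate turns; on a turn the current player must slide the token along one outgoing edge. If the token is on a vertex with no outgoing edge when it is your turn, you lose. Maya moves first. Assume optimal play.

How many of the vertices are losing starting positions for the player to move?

3

Compute win/loss labels from the base case upward. A position with no move is L. Any other position is W if it can reach an L in one move, else L.
Every edge goes from a vertex to one that appears earlier in the order 4, 6, 5, 2, 3, 1, 7, so processing vertices in that order labels each vertex after all of its successors.
4: no outgoing edge → L
6: reaches L-position 4 → W
5: reaches L-position 4 → W
2: only reaches 5(W), 6(W), all W → L
3: reaches L-position 4 → W
1: reaches L-position 2 → W
7: only reaches 3(W), 6(W), all W → L
The L vertices are 2, 4, 7; that is 3 in all.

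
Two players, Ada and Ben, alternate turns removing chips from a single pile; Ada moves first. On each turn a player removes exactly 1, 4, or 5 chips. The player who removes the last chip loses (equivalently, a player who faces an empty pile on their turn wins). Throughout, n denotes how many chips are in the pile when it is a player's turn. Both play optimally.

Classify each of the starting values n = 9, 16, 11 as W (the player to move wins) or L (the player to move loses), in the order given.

9: L, 16: W, 11: L

Classify positions by backward induction: terminal positions (no move available) are W. From any other position, the mover wins iff some move reaches an L.
n=0: no move; the opponent has just taken the last chip and therefore loses → W
n=1: →0(W) only, which is W, so L
n=2: →1(L), so W
n=3: →2(W) only, which is W, so L
n=4: →3(L), so W
n=5: →1(L), so W
n=6: →1(L), so W
n=7: →3(L), so W
n=8: →3(L), so W
n=9: →8(W), 5(W), 4(W) — all W, so L
n=10: →9(L), so W
n=11: →10(W), 7(W), 6(W) — all W, so L
n=12: →11(L), so W
n=13: →9(L), so W
n=14: →9(L), so W
n=15: →11(L), so W
n=16: →11(L), so W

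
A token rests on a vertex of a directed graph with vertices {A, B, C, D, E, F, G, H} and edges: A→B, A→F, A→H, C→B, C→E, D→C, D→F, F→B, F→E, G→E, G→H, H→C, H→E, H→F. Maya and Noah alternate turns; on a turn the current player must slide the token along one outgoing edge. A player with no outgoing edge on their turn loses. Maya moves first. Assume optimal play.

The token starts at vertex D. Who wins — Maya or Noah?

Positions with no move are L. A position that does have a move is losing for the player to move precisely when every available move leads to a winning position for the opponent. Fill in the labels:
Every edge goes from a vertex to one that appears earlier in the order E, B, F, C, D, H, A, G, so processing vertices in that order labels each vertex after all of its successors.
E: no outgoing edge → L
B: no outgoing edge → L
F: can move to B, which is L ⇒ W
C: can move to B, which is L ⇒ W
D: moves to C(W), F(W); every one is W ⇒ L
H: can move to E, which is L ⇒ W
A: can move to B, which is L ⇒ W
G: can move to E, which is L ⇒ W
Every move from D reaches a W position, so the mover loses.

Noah wins.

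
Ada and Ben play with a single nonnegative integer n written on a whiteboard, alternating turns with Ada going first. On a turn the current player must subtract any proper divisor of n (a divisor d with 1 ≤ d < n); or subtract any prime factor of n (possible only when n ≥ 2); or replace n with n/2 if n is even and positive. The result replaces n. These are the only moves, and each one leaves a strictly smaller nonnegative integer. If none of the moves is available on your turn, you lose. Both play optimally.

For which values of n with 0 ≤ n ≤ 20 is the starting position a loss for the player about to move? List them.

0, 1, 4, 9, 14, 20

Positions with no move are L. A position that does have a move is losing for the player to move precisely when every available move leads to a winning position for the opponent. Fill in the labels:
n=0: no move → L
n=1: no move → L
n=2: can move to 0, which is L ⇒ W
n=3: can move to 0, which is L ⇒ W
n=4: moves to 2(W), 3(W); every one is W ⇒ L
n=5: can move to 0, which is L ⇒ W
n=6: can move to 4, which is L ⇒ W
n=7: can move to 0, which is L ⇒ W
n=8: can move to 4, which is L ⇒ W
n=9: moves to 6(W), 8(W); every one is W ⇒ L
n=10: can move to 9, which is L ⇒ W
n=11: can move to 0, which is L ⇒ W
n=12: can move to 9, which is L ⇒ W
n=13: can move to 0, which is L ⇒ W
n=14: moves to 7(W), 12(W), 13(W); every one is W ⇒ L
n=15: can move to 14, which is L ⇒ W
n=16: can move to 14, which is L ⇒ W
n=17: can move to 0, which is L ⇒ W
n=18: can move to 9, which is L ⇒ W
n=19: can move to 0, which is L ⇒ W
n=20: moves to 10(W), 15(W), 16(W), 18(W), 19(W); every one is W ⇒ L
Reading off the rows marked L gives the requested list; there are 6 such values of n.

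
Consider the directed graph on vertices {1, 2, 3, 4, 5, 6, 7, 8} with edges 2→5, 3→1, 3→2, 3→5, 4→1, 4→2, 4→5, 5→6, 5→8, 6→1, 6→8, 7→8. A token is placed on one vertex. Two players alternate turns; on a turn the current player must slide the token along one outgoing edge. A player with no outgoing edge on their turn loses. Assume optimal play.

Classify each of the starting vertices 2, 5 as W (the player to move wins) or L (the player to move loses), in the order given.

Positions with no move are L. A position that does have a move is losing for the player to move precisely when every available move leads to a winning position for the opponent. Fill in the labels:
Every edge goes from a vertex to one that appears earlier in the order 1, 8, 7, 6, 5, 2, 3, 4, so processing vertices in that order labels each vertex after all of its successors.
1: no outgoing edge → L
8: no outgoing edge → L
7: W (go to 8, an L position)
6: W (go to 8, an L position)
5: W (go to 8, an L position)
2: L (sole option 5(W) is W)
3: W (go to 2, an L position)
4: W (go to 2, an L position)

2: L, 5: W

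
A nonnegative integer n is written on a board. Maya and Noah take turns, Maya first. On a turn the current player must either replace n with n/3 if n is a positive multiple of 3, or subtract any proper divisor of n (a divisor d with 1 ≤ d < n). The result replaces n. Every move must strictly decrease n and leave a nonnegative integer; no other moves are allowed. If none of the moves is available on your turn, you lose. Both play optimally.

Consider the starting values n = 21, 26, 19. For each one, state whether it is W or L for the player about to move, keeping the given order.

Compute win/loss labels from the base case upward. A position with no move is L. Any other position is W if it can reach an L in one move, else L.
n=0: no move → L
n=1: no move → L
n=2: can move to 1, which is L ⇒ W
n=3: can move to 1, which is L ⇒ W
n=4: moves to 2(W), 3(W); every one is W ⇒ L
n=5: can move to 4, which is L ⇒ W
n=6: can move to 4, which is L ⇒ W
n=7: the only move is to 6(W), a W ⇒ L
n=8: can move to 4, which is L ⇒ W
n=9: moves to 3(W), 6(W), 8(W); every one is W ⇒ L
n=10: can move to 9, which is L ⇒ W
n=11: the only move is to 10(W), a W ⇒ L
n=12: can move to 4, which is L ⇒ W
n=13: the only move is to 12(W), a W ⇒ L
n=14: can move to 7, which is L ⇒ W
n=15: moves to 5(W), 10(W), 12(W), 14(W); every one is W ⇒ L
n=16: can move to 15, which is L ⇒ W
n=17: the only move is to 16(W), a W ⇒ L
n=18: can move to 9, which is L ⇒ W
n=19: the only move is to 18(W), a W ⇒ L
n=20: can move to 15, which is L ⇒ W
n=21: can move to 7, which is L ⇒ W
n=22: can move to 11, which is L ⇒ W
n=23: the only move is to 22(W), a W ⇒ L
n=24: can move to 23, which is L ⇒ W
n=25: moves to 20(W), 24(W); every one is W ⇒ L
n=26: can move to 13, which is L ⇒ W

21: W, 26: W, 19: L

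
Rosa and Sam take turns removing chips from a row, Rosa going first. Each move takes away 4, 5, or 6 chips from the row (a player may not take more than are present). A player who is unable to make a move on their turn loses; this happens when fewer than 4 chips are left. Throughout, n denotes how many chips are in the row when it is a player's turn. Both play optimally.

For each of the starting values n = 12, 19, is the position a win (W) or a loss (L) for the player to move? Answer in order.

12: L, 19: W

Positions with no move are L. A position that does have a move is losing for the player to move precisely when every available move leads to a winning position for the opponent. Fill in the labels:
n=0: no move → L
n=1: no move → L
n=2: no move → L
n=3: no move → L
n=4: can move to 0, which is L ⇒ W
n=5: can move to 1, which is L ⇒ W
n=6: can move to 2, which is L ⇒ W
n=7: can move to 3, which is L ⇒ W
n=8: can move to 3, which is L ⇒ W
n=9: can move to 3, which is L ⇒ W
n=10: moves to 6(W), 5(W), 4(W); every one is W ⇒ L
n=11: moves to 7(W), 6(W), 5(W); every one is W ⇒ L
n=12: moves to 8(W), 7(W), 6(W); every one is W ⇒ L
n=13: moves to 9(W), 8(W), 7(W); every one is W ⇒ L
n=14: can move to 10, which is L ⇒ W
n=15: can move to 11, which is L ⇒ W
n=16: can move to 12, which is L ⇒ W
n=17: can move to 13, which is L ⇒ W
n=18: can move to 13, which is L ⇒ W
n=19: can move to 13, which is L ⇒ W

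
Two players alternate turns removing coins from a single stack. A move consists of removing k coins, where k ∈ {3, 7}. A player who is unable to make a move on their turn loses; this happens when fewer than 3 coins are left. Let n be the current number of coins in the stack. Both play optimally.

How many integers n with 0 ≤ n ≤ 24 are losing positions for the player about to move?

Positions with no move are L. A position that does have a move is losing for the player to move precisely when every available move leads to a winning position for the opponent. Fill in the labels:
n=0: no move → L
n=1: no move → L
n=2: no move → L
n=3: can move to 0, which is L ⇒ W
n=4: can move to 1, which is L ⇒ W
n=5: can move to 2, which is L ⇒ W
n=6: the only move is to 3(W), a W ⇒ L
n=7: can move to 0, which is L ⇒ W
n=8: can move to 1, which is L ⇒ W
n=9: can move to 6, which is L ⇒ W
n=10: moves to 7(W), 3(W); every one is W ⇒ L
n=11: moves to 8(W), 4(W); every one is W ⇒ L
n=12: moves to 9(W), 5(W); every one is W ⇒ L
n=13: can move to 10, which is L ⇒ W
n=14: can move to 11, which is L ⇒ W
n=15: can move to 12, which is L ⇒ W
n=16: moves to 13(W), 9(W); every one is W ⇒ L
n=17: can move to 10, which is L ⇒ W
n=18: can move to 11, which is L ⇒ W
n=19: can move to 16, which is L ⇒ W
n=20: moves to 17(W), 13(W); every one is W ⇒ L
n=21: moves to 18(W), 14(W); every one is W ⇒ L
n=22: moves to 19(W), 15(W); every one is W ⇒ L
n=23: can move to 20, which is L ⇒ W
n=24: can move to 21, which is L ⇒ W
L entries with 0 ≤ n ≤ 24: n = 0, 1, 2, 6, 10, 11, 12, 16, 20, 21, 22; that makes 11.

11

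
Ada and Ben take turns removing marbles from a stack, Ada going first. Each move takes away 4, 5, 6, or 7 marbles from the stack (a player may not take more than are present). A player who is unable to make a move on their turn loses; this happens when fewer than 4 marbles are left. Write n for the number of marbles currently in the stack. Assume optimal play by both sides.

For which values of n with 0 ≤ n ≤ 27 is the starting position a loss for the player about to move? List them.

0, 1, 2, 3, 11, 12, 13, 14, 22, 23, 24, 25

Compute win/loss labels from the base case upward. A position with no move is L. Any other position is W if it can reach an L in one move, else L.
n=0: no move → L
n=1: no move → L
n=2: no move → L
n=3: no move → L
n=4: reaches L-position 0 → W
n=5: reaches L-position 1 → W
n=6: reaches L-position 2 → W
n=7: reaches L-position 3 → W
n=8: reaches L-position 3 → W
n=9: reaches L-position 3 → W
n=10: reaches L-position 3 → W
n=11: only reaches 7(W), 6(W), 5(W), 4(W), all W → L
n=12: only reaches 8(W), 7(W), 6(W), 5(W), all W → L
n=13: only reaches 9(W), 8(W), 7(W), 6(W), all W → L
n=14: only reaches 10(W), 9(W), 8(W), 7(W), all W → L
n=15: reaches L-position 11 → W
n=16: reaches L-position 12 → W
n=17: reaches L-position 13 → W
n=18: reaches L-position 14 → W
n=19: reaches L-position 14 → W
n=20: reaches L-position 14 → W
n=21: reaches L-position 14 → W
n=22: only reaches 18(W), 17(W), 16(W), 15(W), all W → L
n=23: only reaches 19(W), 18(W), 17(W), 16(W), all W → L
n=24: only reaches 20(W), 19(W), 18(W), 17(W), all W → L
n=25: only reaches 21(W), 20(W), 19(W), 18(W), all W → L
n=26: reaches L-position 22 → W
n=27: reaches L-position 23 → W
Reading off the rows marked L gives the requested list; there are 12 such values of n.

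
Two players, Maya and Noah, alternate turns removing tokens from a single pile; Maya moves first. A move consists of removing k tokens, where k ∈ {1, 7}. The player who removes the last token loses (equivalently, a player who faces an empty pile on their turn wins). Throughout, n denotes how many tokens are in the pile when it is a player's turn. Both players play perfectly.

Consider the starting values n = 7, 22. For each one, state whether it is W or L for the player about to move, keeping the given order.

7: L, 22: W

Use the standard recursion: the mover wins at a terminal position; elsewhere, the mover wins exactly when some move hands the opponent an L position.
n=0: no move; the opponent has just taken the last token and therefore loses → W
n=1: L (sole option 0(W) is W)
n=2: W (go to 1, an L position)
n=3: L (sole option 2(W) is W)
n=4: W (go to 3, an L position)
n=5: L (sole option 4(W) is W)
n=6: W (go to 5, an L position)
n=7: L (options 6(W), 0(W) are all W)
n=8: W (go to 7, an L position)
n=9: L (options 8(W), 2(W) are all W)
n=10: W (go to 9, an L position)
n=11: L (options 10(W), 4(W) are all W)
n=12: W (go to 11, an L position)
n=13: L (options 12(W), 6(W) are all W)
n=14: W (go to 13, an L position)
n=15: L (options 14(W), 8(W) are all W)
n=16: W (go to 15, an L position)
n=17: L (options 16(W), 10(W) are all W)
n=18: W (go to 17, an L position)
n=19: L (options 18(W), 12(W) are all W)
n=20: W (go to 19, an L position)
n=21: L (options 20(W), 14(W) are all W)
n=22: W (go to 21, an L position)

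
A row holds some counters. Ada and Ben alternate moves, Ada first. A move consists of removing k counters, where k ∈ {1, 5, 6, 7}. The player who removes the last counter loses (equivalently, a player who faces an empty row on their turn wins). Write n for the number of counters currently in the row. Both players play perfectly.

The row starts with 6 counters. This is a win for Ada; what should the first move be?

Classify positions by backward induction: terminal positions (no move available) are W. From any other position, the mover wins iff some move reaches an L.
n=0: no move; the opponent has just taken the last counter and therefore loses → W
n=1: →0(W) only, which is W, so L
n=2: →1(L), so W
n=3: →2(W) only, which is W, so L
n=4: →3(L), so W
n=5: →4(W), 0(W) — all W, so L
n=6: →5(L), so W
From 6, the L positions reachable in one move are: 5, 1. Any move reaching one of these is winning.

Remove 1, leaving 5.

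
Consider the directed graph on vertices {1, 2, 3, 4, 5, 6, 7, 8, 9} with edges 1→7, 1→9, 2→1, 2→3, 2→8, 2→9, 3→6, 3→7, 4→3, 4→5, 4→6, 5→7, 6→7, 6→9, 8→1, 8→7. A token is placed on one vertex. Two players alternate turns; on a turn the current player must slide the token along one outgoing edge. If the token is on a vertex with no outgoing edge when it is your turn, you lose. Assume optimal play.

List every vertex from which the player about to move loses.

Label each position W (a win for the player to move) or L (a loss). A position with no legal move is L; any other position is W exactly when some move reaches an L, and L when every move reaches a W.
Every edge goes from a vertex to one that appears earlier in the order 9, 7, 6, 1, 3, 8, 2, 5, 4, so processing vertices in that order labels each vertex after all of its successors.
9: no outgoing edge → L
7: no outgoing edge → L
6: reaches L-position 7 → W
1: reaches L-position 7 → W
3: reaches L-position 7 → W
8: reaches L-position 7 → W
2: reaches L-position 9 → W
5: reaches L-position 7 → W
4: only reaches 5(W), 3(W), 6(W), all W → L
The losing starting vertices are exactly the entries labelled L in this table (3 of them).

4, 7, 9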